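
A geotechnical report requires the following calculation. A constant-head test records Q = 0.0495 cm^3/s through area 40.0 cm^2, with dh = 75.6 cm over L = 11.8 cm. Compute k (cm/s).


Result: 0.000193 cm/s

Derivation:
Compute hydraulic gradient:
i = dh / L = 75.6 / 11.8 = 6.40678
Then apply Darcy's law:
k = Q / (A * i)
k = 0.0495 / (40.0 * 6.40678)
k = 0.0495 / 256.271
k = 0.000193 cm/s


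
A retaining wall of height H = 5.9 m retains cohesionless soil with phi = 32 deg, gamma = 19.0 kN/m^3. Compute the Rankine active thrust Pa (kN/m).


Result: 101.61 kN/m

Derivation:
Compute active earth pressure coefficient:
Ka = tan^2(45 - phi/2) = tan^2(29.0) = 0.307259
Compute active force:
Pa = 0.5 * Ka * gamma * H^2
Pa = 0.5 * 0.307259 * 19.0 * 5.9^2
Pa = 101.61 kN/m


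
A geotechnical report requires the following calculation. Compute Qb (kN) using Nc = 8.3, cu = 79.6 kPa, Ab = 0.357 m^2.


Result: 235.86 kN

Derivation:
Using Qb = Nc * cu * Ab
Qb = 8.3 * 79.6 * 0.357
Qb = 235.86 kN


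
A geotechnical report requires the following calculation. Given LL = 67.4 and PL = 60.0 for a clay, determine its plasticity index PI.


Result: 7.4

Derivation:
Using PI = LL - PL
PI = 67.4 - 60.0
PI = 7.4


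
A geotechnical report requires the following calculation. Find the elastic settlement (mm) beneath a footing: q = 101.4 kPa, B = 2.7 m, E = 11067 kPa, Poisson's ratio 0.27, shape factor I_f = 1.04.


Using Se = q * B * (1 - nu^2) * I_f / E
1 - nu^2 = 1 - 0.27^2 = 0.9271
Se = 101.4 * 2.7 * 0.9271 * 1.04 / 11067
Se = 0.023852 m
Convert to mm: Se = 0.023852 * 1000 = 23.852 mm


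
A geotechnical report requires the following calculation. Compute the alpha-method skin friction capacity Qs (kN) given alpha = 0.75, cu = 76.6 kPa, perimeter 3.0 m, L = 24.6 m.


Using Qs = alpha * cu * perimeter * L
Qs = 0.75 * 76.6 * 3.0 * 24.6
Qs = 4239.81 kN


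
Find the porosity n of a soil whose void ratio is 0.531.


Using the relation n = e / (1 + e)
n = 0.531 / (1 + 0.531)
n = 0.531 / 1.531
n = 0.3468


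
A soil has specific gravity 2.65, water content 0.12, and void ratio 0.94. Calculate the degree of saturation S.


Using S = Gs * w / e
S = 2.65 * 0.12 / 0.94
S = 0.3383


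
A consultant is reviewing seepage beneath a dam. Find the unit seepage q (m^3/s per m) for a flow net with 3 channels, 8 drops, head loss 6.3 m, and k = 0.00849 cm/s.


Result: 0.0002006 m^3/s per m

Derivation:
Convert k to m/s for unit consistency with H:
k = 0.00849 cm/s = 0.00849 / 100 m/s = 8.49e-05 m/s
Using q = k * H * Nf / Nd
Nf / Nd = 3 / 8 = 0.375
q = 8.49e-05 * 6.3 * 0.375
q = 0.0002006 m^3/s per m


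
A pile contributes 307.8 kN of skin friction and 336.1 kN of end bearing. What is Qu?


Using Qu = Qf + Qb
Qu = 307.8 + 336.1
Qu = 643.9 kN


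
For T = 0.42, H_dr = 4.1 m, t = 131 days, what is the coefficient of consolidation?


Using cv = T * H_dr^2 / t
H_dr^2 = 4.1^2 = 16.81
cv = 0.42 * 16.81 / 131
cv = 0.05389 m^2/day


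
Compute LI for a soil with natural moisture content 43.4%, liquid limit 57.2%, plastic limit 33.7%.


Result: 0.413

Derivation:
First compute the plasticity index:
PI = LL - PL = 57.2 - 33.7 = 23.5
Then compute the liquidity index:
LI = (w - PL) / PI
LI = (43.4 - 33.7) / 23.5
LI = 0.413


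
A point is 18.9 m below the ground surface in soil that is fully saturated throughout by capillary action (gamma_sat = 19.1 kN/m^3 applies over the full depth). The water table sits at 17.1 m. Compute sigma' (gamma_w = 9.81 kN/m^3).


Total stress = gamma_sat * depth
sigma = 19.1 * 18.9 = 360.99 kPa
Pore water pressure u = gamma_w * (depth - d_wt)
u = 9.81 * (18.9 - 17.1) = 17.658 kPa
Effective stress = sigma - u
sigma' = 360.99 - 17.658 = 343.33 kPa


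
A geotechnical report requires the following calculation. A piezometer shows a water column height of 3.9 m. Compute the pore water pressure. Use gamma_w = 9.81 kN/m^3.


Result: 38.26 kPa

Derivation:
Using u = gamma_w * h_w
u = 9.81 * 3.9
u = 38.26 kPa


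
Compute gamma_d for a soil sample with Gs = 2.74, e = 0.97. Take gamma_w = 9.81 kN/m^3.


Using gamma_d = Gs * gamma_w / (1 + e)
gamma_d = 2.74 * 9.81 / (1 + 0.97)
gamma_d = 2.74 * 9.81 / 1.97
gamma_d = 13.644 kN/m^3


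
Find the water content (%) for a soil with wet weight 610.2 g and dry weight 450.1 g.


Result: 35.57 %

Derivation:
Using w = (m_wet - m_dry) / m_dry * 100
m_wet - m_dry = 610.2 - 450.1 = 160.1 g
w = 160.1 / 450.1 * 100
w = 35.57 %


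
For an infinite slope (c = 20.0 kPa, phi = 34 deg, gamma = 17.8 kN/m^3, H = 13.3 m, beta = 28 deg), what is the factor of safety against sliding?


Result: 1.472

Derivation:
Using Fs = c / (gamma*H*sin(beta)*cos(beta)) + tan(phi)/tan(beta)
Cohesion contribution = 20.0 / (17.8*13.3*sin(28)*cos(28))
Cohesion contribution = 0.203805
Friction contribution = tan(34)/tan(28) = 1.26857
Fs = 0.203805 + 1.26857
Fs = 1.472


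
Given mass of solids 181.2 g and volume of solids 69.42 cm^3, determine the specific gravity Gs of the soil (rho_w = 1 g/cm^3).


Using Gs = m_s / (V_s * rho_w)
Since rho_w = 1 g/cm^3:
Gs = 181.2 / 69.42
Gs = 2.61


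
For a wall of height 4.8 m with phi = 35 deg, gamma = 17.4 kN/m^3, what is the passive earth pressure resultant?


Compute passive earth pressure coefficient:
Kp = tan^2(45 + phi/2) = tan^2(62.5) = 3.690172
Compute passive force:
Pp = 0.5 * Kp * gamma * H^2
Pp = 0.5 * 3.690172 * 17.4 * 4.8^2
Pp = 739.69 kN/m


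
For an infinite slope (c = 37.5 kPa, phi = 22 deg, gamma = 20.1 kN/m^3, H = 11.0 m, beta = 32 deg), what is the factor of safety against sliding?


Using Fs = c / (gamma*H*sin(beta)*cos(beta)) + tan(phi)/tan(beta)
Cohesion contribution = 37.5 / (20.1*11.0*sin(32)*cos(32))
Cohesion contribution = 0.377409
Friction contribution = tan(22)/tan(32) = 0.646577
Fs = 0.377409 + 0.646577
Fs = 1.024


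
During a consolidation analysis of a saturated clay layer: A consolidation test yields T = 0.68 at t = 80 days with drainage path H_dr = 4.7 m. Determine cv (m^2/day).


Result: 0.18777 m^2/day

Derivation:
Using cv = T * H_dr^2 / t
H_dr^2 = 4.7^2 = 22.09
cv = 0.68 * 22.09 / 80
cv = 0.18777 m^2/day


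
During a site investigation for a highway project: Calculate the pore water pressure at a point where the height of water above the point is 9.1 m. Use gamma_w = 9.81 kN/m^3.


Using u = gamma_w * h_w
u = 9.81 * 9.1
u = 89.27 kPa


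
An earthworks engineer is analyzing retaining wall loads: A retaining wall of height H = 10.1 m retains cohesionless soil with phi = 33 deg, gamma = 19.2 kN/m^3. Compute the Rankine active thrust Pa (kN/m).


Compute active earth pressure coefficient:
Ka = tan^2(45 - phi/2) = tan^2(28.5) = 0.294801
Compute active force:
Pa = 0.5 * Ka * gamma * H^2
Pa = 0.5 * 0.294801 * 19.2 * 10.1^2
Pa = 288.7 kN/m


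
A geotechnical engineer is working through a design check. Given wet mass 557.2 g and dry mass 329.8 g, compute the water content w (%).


Using w = (m_wet - m_dry) / m_dry * 100
m_wet - m_dry = 557.2 - 329.8 = 227.4 g
w = 227.4 / 329.8 * 100
w = 68.95 %


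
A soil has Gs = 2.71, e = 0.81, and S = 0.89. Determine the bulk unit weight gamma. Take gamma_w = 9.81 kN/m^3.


Using gamma = gamma_w * (Gs + S*e) / (1 + e)
Numerator: Gs + S*e = 2.71 + 0.89*0.81 = 3.4309
Denominator: 1 + e = 1 + 0.81 = 1.81
gamma = 9.81 * 3.4309 / 1.81
gamma = 18.595 kN/m^3


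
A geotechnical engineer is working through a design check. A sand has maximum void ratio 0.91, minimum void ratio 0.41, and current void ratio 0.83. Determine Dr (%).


Result: 16.0 %

Derivation:
Using Dr = (e_max - e) / (e_max - e_min) * 100
e_max - e = 0.91 - 0.83 = 0.08
e_max - e_min = 0.91 - 0.41 = 0.5
Dr = 0.08 / 0.5 * 100
Dr = 16.0 %


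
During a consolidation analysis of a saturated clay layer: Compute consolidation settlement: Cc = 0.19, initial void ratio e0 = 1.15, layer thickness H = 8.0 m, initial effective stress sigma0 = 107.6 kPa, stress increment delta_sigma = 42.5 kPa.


Using Sc = Cc * H / (1 + e0) * log10((sigma0 + delta_sigma) / sigma0)
Stress ratio = (107.6 + 42.5) / 107.6 = 1.39498
log10(1.39498) = 0.144568
Cc * H / (1 + e0) = 0.19 * 8.0 / (1 + 1.15) = 0.706977
Sc = 0.706977 * 0.144568
Sc = 0.1022 m


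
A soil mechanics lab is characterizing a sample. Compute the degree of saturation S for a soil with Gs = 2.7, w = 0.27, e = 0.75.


Using S = Gs * w / e
S = 2.7 * 0.27 / 0.75
S = 0.972


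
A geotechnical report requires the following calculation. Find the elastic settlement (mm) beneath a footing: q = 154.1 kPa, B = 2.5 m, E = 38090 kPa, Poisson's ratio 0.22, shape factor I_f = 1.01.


Using Se = q * B * (1 - nu^2) * I_f / E
1 - nu^2 = 1 - 0.22^2 = 0.9516
Se = 154.1 * 2.5 * 0.9516 * 1.01 / 38090
Se = 0.009721 m
Convert to mm: Se = 0.009721 * 1000 = 9.721 mm


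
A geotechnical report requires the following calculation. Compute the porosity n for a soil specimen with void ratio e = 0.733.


Using the relation n = e / (1 + e)
n = 0.733 / (1 + 0.733)
n = 0.733 / 1.733
n = 0.423


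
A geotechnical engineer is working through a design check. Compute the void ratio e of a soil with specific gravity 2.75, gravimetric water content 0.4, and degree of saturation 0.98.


Using the relation e = Gs * w / S
e = 2.75 * 0.4 / 0.98
e = 1.1224


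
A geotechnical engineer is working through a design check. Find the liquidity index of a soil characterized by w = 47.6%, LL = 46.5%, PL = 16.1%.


Result: 1.036

Derivation:
First compute the plasticity index:
PI = LL - PL = 46.5 - 16.1 = 30.4
Then compute the liquidity index:
LI = (w - PL) / PI
LI = (47.6 - 16.1) / 30.4
LI = 1.036


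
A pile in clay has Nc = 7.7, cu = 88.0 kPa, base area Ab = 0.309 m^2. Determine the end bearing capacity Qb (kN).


Result: 209.38 kN

Derivation:
Using Qb = Nc * cu * Ab
Qb = 7.7 * 88.0 * 0.309
Qb = 209.38 kN


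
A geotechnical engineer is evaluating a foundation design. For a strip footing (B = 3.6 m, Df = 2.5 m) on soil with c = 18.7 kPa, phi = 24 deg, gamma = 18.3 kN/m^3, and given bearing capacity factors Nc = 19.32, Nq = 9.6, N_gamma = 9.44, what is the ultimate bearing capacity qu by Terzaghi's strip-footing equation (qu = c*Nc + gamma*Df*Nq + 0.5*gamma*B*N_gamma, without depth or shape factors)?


Compute qu = c*Nc + gamma*Df*Nq + 0.5*gamma*B*N_gamma
Term 1: 18.7 * 19.32 = 361.284
Term 2: 18.3 * 2.5 * 9.6 = 439.2
Term 3: 0.5 * 18.3 * 3.6 * 9.44 = 310.9536
qu = 361.284 + 439.2 + 310.9536
qu = 1111.44 kPa


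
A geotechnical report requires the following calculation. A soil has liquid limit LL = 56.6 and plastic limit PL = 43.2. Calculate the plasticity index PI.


Result: 13.4

Derivation:
Using PI = LL - PL
PI = 56.6 - 43.2
PI = 13.4


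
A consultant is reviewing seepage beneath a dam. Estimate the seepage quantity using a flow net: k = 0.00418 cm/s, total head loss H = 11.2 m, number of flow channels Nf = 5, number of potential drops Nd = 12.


Convert k to m/s for unit consistency with H:
k = 0.00418 cm/s = 0.00418 / 100 m/s = 4.18e-05 m/s
Using q = k * H * Nf / Nd
Nf / Nd = 5 / 12 = 0.4167
q = 4.18e-05 * 11.2 * 0.4167
q = 0.0001951 m^3/s per m


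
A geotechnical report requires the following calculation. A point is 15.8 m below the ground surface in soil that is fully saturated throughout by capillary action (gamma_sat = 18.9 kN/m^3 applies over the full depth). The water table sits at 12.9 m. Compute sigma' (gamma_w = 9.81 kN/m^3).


Total stress = gamma_sat * depth
sigma = 18.9 * 15.8 = 298.62 kPa
Pore water pressure u = gamma_w * (depth - d_wt)
u = 9.81 * (15.8 - 12.9) = 28.449 kPa
Effective stress = sigma - u
sigma' = 298.62 - 28.449 = 270.17 kPa


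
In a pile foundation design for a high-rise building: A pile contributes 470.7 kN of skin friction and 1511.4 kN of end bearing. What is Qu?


Using Qu = Qf + Qb
Qu = 470.7 + 1511.4
Qu = 1982.1 kN


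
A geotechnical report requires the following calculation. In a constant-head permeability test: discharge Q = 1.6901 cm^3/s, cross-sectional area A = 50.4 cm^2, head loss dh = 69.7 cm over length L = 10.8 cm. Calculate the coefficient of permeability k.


Compute hydraulic gradient:
i = dh / L = 69.7 / 10.8 = 6.4537
Then apply Darcy's law:
k = Q / (A * i)
k = 1.6901 / (50.4 * 6.4537)
k = 1.6901 / 325.267
k = 0.005196 cm/s


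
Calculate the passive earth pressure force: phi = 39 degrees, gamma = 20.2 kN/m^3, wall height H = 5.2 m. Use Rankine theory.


Result: 1200.43 kN/m

Derivation:
Compute passive earth pressure coefficient:
Kp = tan^2(45 + phi/2) = tan^2(64.5) = 4.395495
Compute passive force:
Pp = 0.5 * Kp * gamma * H^2
Pp = 0.5 * 4.395495 * 20.2 * 5.2^2
Pp = 1200.43 kN/m


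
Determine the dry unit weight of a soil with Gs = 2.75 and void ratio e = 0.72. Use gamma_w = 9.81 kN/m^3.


Using gamma_d = Gs * gamma_w / (1 + e)
gamma_d = 2.75 * 9.81 / (1 + 0.72)
gamma_d = 2.75 * 9.81 / 1.72
gamma_d = 15.685 kN/m^3


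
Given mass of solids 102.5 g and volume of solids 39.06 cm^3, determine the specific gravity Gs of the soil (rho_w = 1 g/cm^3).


Result: 2.624

Derivation:
Using Gs = m_s / (V_s * rho_w)
Since rho_w = 1 g/cm^3:
Gs = 102.5 / 39.06
Gs = 2.624


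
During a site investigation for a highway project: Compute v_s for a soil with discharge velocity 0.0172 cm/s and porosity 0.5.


Using v_s = v_d / n
v_s = 0.0172 / 0.5
v_s = 0.0344 cm/s


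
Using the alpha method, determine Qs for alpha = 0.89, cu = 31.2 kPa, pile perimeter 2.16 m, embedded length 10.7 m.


Using Qs = alpha * cu * perimeter * L
Qs = 0.89 * 31.2 * 2.16 * 10.7
Qs = 641.77 kN


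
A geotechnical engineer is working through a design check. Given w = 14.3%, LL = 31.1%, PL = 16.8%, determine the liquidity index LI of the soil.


First compute the plasticity index:
PI = LL - PL = 31.1 - 16.8 = 14.3
Then compute the liquidity index:
LI = (w - PL) / PI
LI = (14.3 - 16.8) / 14.3
LI = -0.175


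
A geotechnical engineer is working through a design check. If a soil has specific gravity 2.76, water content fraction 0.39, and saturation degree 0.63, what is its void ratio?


Using the relation e = Gs * w / S
e = 2.76 * 0.39 / 0.63
e = 1.7086


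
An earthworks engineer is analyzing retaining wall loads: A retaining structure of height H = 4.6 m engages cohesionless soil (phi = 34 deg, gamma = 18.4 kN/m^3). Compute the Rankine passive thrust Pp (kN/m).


Result: 688.58 kN/m

Derivation:
Compute passive earth pressure coefficient:
Kp = tan^2(45 + phi/2) = tan^2(62.0) = 3.537132
Compute passive force:
Pp = 0.5 * Kp * gamma * H^2
Pp = 0.5 * 3.537132 * 18.4 * 4.6^2
Pp = 688.58 kN/m


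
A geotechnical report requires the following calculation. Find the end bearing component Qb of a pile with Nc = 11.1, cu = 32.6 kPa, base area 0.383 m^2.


Result: 138.59 kN

Derivation:
Using Qb = Nc * cu * Ab
Qb = 11.1 * 32.6 * 0.383
Qb = 138.59 kN


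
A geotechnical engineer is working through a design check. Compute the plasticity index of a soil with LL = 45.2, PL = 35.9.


Using PI = LL - PL
PI = 45.2 - 35.9
PI = 9.3


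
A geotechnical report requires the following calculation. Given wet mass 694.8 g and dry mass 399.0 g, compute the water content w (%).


Result: 74.14 %

Derivation:
Using w = (m_wet - m_dry) / m_dry * 100
m_wet - m_dry = 694.8 - 399.0 = 295.8 g
w = 295.8 / 399.0 * 100
w = 74.14 %


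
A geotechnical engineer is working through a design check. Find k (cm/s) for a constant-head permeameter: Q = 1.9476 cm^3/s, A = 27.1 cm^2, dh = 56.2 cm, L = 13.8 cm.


Compute hydraulic gradient:
i = dh / L = 56.2 / 13.8 = 4.07246
Then apply Darcy's law:
k = Q / (A * i)
k = 1.9476 / (27.1 * 4.07246)
k = 1.9476 / 110.364
k = 0.017647 cm/s


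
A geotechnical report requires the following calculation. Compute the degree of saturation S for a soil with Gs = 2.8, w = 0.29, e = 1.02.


Using S = Gs * w / e
S = 2.8 * 0.29 / 1.02
S = 0.7961


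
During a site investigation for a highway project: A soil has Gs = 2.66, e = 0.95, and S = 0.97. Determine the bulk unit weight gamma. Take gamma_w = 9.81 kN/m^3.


Result: 18.018 kN/m^3

Derivation:
Using gamma = gamma_w * (Gs + S*e) / (1 + e)
Numerator: Gs + S*e = 2.66 + 0.97*0.95 = 3.5815
Denominator: 1 + e = 1 + 0.95 = 1.95
gamma = 9.81 * 3.5815 / 1.95
gamma = 18.018 kN/m^3


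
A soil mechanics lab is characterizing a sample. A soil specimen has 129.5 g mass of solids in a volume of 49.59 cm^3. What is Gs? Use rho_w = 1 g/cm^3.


Using Gs = m_s / (V_s * rho_w)
Since rho_w = 1 g/cm^3:
Gs = 129.5 / 49.59
Gs = 2.611


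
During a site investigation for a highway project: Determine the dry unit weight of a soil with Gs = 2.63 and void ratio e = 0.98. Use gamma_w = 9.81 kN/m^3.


Result: 13.03 kN/m^3

Derivation:
Using gamma_d = Gs * gamma_w / (1 + e)
gamma_d = 2.63 * 9.81 / (1 + 0.98)
gamma_d = 2.63 * 9.81 / 1.98
gamma_d = 13.03 kN/m^3


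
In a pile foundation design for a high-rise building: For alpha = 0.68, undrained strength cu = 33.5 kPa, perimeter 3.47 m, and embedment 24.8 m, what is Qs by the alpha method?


Using Qs = alpha * cu * perimeter * L
Qs = 0.68 * 33.5 * 3.47 * 24.8
Qs = 1960.36 kN


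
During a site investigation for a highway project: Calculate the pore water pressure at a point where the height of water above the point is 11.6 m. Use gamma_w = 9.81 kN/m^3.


Result: 113.8 kPa

Derivation:
Using u = gamma_w * h_w
u = 9.81 * 11.6
u = 113.8 kPa


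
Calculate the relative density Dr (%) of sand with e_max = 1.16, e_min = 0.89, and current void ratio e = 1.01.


Result: 55.56 %

Derivation:
Using Dr = (e_max - e) / (e_max - e_min) * 100
e_max - e = 1.16 - 1.01 = 0.15
e_max - e_min = 1.16 - 0.89 = 0.27
Dr = 0.15 / 0.27 * 100
Dr = 55.56 %


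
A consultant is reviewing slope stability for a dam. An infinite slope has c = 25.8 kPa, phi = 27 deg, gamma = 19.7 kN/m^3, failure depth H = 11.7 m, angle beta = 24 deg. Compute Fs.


Using Fs = c / (gamma*H*sin(beta)*cos(beta)) + tan(phi)/tan(beta)
Cohesion contribution = 25.8 / (19.7*11.7*sin(24)*cos(24))
Cohesion contribution = 0.301248
Friction contribution = tan(27)/tan(24) = 1.14441
Fs = 0.301248 + 1.14441
Fs = 1.446


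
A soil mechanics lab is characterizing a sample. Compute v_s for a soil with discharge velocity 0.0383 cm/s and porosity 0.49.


Using v_s = v_d / n
v_s = 0.0383 / 0.49
v_s = 0.07816 cm/s


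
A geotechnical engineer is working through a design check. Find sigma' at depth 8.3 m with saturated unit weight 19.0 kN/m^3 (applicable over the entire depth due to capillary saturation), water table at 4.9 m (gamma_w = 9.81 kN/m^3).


Result: 124.35 kPa

Derivation:
Total stress = gamma_sat * depth
sigma = 19.0 * 8.3 = 157.7 kPa
Pore water pressure u = gamma_w * (depth - d_wt)
u = 9.81 * (8.3 - 4.9) = 33.354 kPa
Effective stress = sigma - u
sigma' = 157.7 - 33.354 = 124.35 kPa


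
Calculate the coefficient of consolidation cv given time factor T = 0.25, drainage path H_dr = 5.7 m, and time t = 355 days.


Result: 0.02288 m^2/day

Derivation:
Using cv = T * H_dr^2 / t
H_dr^2 = 5.7^2 = 32.49
cv = 0.25 * 32.49 / 355
cv = 0.02288 m^2/day


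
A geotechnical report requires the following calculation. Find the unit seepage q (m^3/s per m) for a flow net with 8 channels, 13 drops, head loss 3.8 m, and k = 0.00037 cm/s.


Convert k to m/s for unit consistency with H:
k = 0.00037 cm/s = 0.00037 / 100 m/s = 3.7e-06 m/s
Using q = k * H * Nf / Nd
Nf / Nd = 8 / 13 = 0.6154
q = 3.7e-06 * 3.8 * 0.6154
q = 8.652e-06 m^3/s per m


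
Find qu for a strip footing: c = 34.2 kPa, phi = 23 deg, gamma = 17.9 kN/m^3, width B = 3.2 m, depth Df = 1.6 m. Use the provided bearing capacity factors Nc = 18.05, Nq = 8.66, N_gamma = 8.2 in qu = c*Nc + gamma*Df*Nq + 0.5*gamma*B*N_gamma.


Compute qu = c*Nc + gamma*Df*Nq + 0.5*gamma*B*N_gamma
Term 1: 34.2 * 18.05 = 617.31
Term 2: 17.9 * 1.6 * 8.66 = 248.0224
Term 3: 0.5 * 17.9 * 3.2 * 8.2 = 234.848
qu = 617.31 + 248.0224 + 234.848
qu = 1100.18 kPa


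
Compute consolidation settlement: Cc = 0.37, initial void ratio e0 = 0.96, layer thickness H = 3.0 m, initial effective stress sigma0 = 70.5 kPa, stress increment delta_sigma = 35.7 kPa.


Using Sc = Cc * H / (1 + e0) * log10((sigma0 + delta_sigma) / sigma0)
Stress ratio = (70.5 + 35.7) / 70.5 = 1.50638
log10(1.50638) = 0.177935
Cc * H / (1 + e0) = 0.37 * 3.0 / (1 + 0.96) = 0.566327
Sc = 0.566327 * 0.177935
Sc = 0.1008 m


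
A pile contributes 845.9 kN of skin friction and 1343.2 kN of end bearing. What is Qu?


Using Qu = Qf + Qb
Qu = 845.9 + 1343.2
Qu = 2189.1 kN


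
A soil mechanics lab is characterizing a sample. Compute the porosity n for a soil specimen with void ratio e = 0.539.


Result: 0.3502

Derivation:
Using the relation n = e / (1 + e)
n = 0.539 / (1 + 0.539)
n = 0.539 / 1.539
n = 0.3502


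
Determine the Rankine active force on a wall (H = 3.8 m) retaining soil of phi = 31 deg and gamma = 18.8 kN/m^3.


Compute active earth pressure coefficient:
Ka = tan^2(45 - phi/2) = tan^2(29.5) = 0.320099
Compute active force:
Pa = 0.5 * Ka * gamma * H^2
Pa = 0.5 * 0.320099 * 18.8 * 3.8^2
Pa = 43.45 kN/m


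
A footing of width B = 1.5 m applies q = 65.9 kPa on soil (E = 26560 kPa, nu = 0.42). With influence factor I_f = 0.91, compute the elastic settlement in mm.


Result: 2.789 mm

Derivation:
Using Se = q * B * (1 - nu^2) * I_f / E
1 - nu^2 = 1 - 0.42^2 = 0.8236
Se = 65.9 * 1.5 * 0.8236 * 0.91 / 26560
Se = 0.002789 m
Convert to mm: Se = 0.002789 * 1000 = 2.789 mm


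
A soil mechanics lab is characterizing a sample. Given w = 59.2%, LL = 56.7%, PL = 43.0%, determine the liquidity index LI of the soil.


First compute the plasticity index:
PI = LL - PL = 56.7 - 43.0 = 13.7
Then compute the liquidity index:
LI = (w - PL) / PI
LI = (59.2 - 43.0) / 13.7
LI = 1.182


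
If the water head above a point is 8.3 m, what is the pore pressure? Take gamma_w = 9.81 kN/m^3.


Using u = gamma_w * h_w
u = 9.81 * 8.3
u = 81.42 kPa


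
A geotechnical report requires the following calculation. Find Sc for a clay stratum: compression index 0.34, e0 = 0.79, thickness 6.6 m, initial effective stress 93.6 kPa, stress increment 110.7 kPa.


Using Sc = Cc * H / (1 + e0) * log10((sigma0 + delta_sigma) / sigma0)
Stress ratio = (93.6 + 110.7) / 93.6 = 2.18269
log10(2.18269) = 0.338993
Cc * H / (1 + e0) = 0.34 * 6.6 / (1 + 0.79) = 1.25363
Sc = 1.25363 * 0.338993
Sc = 0.425 m


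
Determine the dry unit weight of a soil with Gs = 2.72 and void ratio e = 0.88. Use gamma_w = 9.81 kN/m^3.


Using gamma_d = Gs * gamma_w / (1 + e)
gamma_d = 2.72 * 9.81 / (1 + 0.88)
gamma_d = 2.72 * 9.81 / 1.88
gamma_d = 14.193 kN/m^3


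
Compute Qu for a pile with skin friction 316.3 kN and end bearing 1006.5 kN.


Using Qu = Qf + Qb
Qu = 316.3 + 1006.5
Qu = 1322.8 kN


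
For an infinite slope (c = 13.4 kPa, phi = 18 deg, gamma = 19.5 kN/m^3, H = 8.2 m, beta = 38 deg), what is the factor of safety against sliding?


Using Fs = c / (gamma*H*sin(beta)*cos(beta)) + tan(phi)/tan(beta)
Cohesion contribution = 13.4 / (19.5*8.2*sin(38)*cos(38))
Cohesion contribution = 0.172736
Friction contribution = tan(18)/tan(38) = 0.415878
Fs = 0.172736 + 0.415878
Fs = 0.589


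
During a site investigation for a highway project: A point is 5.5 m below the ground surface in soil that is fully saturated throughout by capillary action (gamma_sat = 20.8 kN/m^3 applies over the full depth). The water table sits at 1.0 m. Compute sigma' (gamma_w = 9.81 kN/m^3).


Result: 70.26 kPa

Derivation:
Total stress = gamma_sat * depth
sigma = 20.8 * 5.5 = 114.4 kPa
Pore water pressure u = gamma_w * (depth - d_wt)
u = 9.81 * (5.5 - 1.0) = 44.145 kPa
Effective stress = sigma - u
sigma' = 114.4 - 44.145 = 70.26 kPa


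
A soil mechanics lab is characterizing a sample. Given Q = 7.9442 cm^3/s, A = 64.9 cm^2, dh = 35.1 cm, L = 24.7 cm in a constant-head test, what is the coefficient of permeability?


Compute hydraulic gradient:
i = dh / L = 35.1 / 24.7 = 1.42105
Then apply Darcy's law:
k = Q / (A * i)
k = 7.9442 / (64.9 * 1.42105)
k = 7.9442 / 92.2263
k = 0.086138 cm/s


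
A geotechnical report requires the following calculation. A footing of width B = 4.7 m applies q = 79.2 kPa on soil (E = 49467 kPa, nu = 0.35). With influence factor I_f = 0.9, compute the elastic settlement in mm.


Using Se = q * B * (1 - nu^2) * I_f / E
1 - nu^2 = 1 - 0.35^2 = 0.8775
Se = 79.2 * 4.7 * 0.8775 * 0.9 / 49467
Se = 0.005943 m
Convert to mm: Se = 0.005943 * 1000 = 5.943 mm


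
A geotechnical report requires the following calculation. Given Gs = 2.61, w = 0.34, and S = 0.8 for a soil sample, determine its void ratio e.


Result: 1.1092

Derivation:
Using the relation e = Gs * w / S
e = 2.61 * 0.34 / 0.8
e = 1.1092


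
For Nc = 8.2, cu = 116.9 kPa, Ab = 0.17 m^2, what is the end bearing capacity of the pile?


Using Qb = Nc * cu * Ab
Qb = 8.2 * 116.9 * 0.17
Qb = 162.96 kN


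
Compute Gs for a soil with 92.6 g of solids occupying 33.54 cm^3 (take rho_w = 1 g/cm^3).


Result: 2.761

Derivation:
Using Gs = m_s / (V_s * rho_w)
Since rho_w = 1 g/cm^3:
Gs = 92.6 / 33.54
Gs = 2.761


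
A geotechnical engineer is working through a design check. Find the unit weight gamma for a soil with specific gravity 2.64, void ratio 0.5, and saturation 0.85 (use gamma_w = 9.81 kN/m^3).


Using gamma = gamma_w * (Gs + S*e) / (1 + e)
Numerator: Gs + S*e = 2.64 + 0.85*0.5 = 3.065
Denominator: 1 + e = 1 + 0.5 = 1.5
gamma = 9.81 * 3.065 / 1.5
gamma = 20.045 kN/m^3


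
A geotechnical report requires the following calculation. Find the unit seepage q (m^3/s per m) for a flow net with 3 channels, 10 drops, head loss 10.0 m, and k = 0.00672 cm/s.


Convert k to m/s for unit consistency with H:
k = 0.00672 cm/s = 0.00672 / 100 m/s = 6.72e-05 m/s
Using q = k * H * Nf / Nd
Nf / Nd = 3 / 10 = 0.3
q = 6.72e-05 * 10.0 * 0.3
q = 0.0002016 m^3/s per m


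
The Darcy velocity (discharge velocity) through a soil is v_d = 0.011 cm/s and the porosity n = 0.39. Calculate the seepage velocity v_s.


Using v_s = v_d / n
v_s = 0.011 / 0.39
v_s = 0.02821 cm/s


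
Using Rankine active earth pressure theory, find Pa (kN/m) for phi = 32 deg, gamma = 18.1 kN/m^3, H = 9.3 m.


Result: 240.5 kN/m

Derivation:
Compute active earth pressure coefficient:
Ka = tan^2(45 - phi/2) = tan^2(29.0) = 0.307259
Compute active force:
Pa = 0.5 * Ka * gamma * H^2
Pa = 0.5 * 0.307259 * 18.1 * 9.3^2
Pa = 240.5 kN/m


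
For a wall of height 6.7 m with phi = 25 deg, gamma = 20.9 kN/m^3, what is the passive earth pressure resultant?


Result: 1155.82 kN/m

Derivation:
Compute passive earth pressure coefficient:
Kp = tan^2(45 + phi/2) = tan^2(57.5) = 2.463913
Compute passive force:
Pp = 0.5 * Kp * gamma * H^2
Pp = 0.5 * 2.463913 * 20.9 * 6.7^2
Pp = 1155.82 kN/m


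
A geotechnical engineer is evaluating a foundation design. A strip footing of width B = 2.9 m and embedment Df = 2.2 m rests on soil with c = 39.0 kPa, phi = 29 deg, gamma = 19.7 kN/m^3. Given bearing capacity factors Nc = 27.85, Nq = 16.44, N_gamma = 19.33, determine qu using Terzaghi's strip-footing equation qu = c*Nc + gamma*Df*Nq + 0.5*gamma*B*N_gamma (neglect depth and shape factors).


Compute qu = c*Nc + gamma*Df*Nq + 0.5*gamma*B*N_gamma
Term 1: 39.0 * 27.85 = 1086.15
Term 2: 19.7 * 2.2 * 16.44 = 712.5096
Term 3: 0.5 * 19.7 * 2.9 * 19.33 = 552.16145
qu = 1086.15 + 712.5096 + 552.16145
qu = 2350.82 kPa


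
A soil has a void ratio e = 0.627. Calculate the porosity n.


Using the relation n = e / (1 + e)
n = 0.627 / (1 + 0.627)
n = 0.627 / 1.627
n = 0.3854


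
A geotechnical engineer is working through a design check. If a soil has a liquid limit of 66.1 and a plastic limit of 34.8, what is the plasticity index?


Result: 31.3

Derivation:
Using PI = LL - PL
PI = 66.1 - 34.8
PI = 31.3


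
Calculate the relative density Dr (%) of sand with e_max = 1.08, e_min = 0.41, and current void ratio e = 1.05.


Using Dr = (e_max - e) / (e_max - e_min) * 100
e_max - e = 1.08 - 1.05 = 0.03
e_max - e_min = 1.08 - 0.41 = 0.67
Dr = 0.03 / 0.67 * 100
Dr = 4.48 %


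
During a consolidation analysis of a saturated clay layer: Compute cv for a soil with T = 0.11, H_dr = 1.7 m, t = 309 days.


Using cv = T * H_dr^2 / t
H_dr^2 = 1.7^2 = 2.89
cv = 0.11 * 2.89 / 309
cv = 0.00103 m^2/day


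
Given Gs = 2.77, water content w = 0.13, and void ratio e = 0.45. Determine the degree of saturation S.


Using S = Gs * w / e
S = 2.77 * 0.13 / 0.45
S = 0.8002


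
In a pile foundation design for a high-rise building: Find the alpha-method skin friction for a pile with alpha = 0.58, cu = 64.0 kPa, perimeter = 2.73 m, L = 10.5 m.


Using Qs = alpha * cu * perimeter * L
Qs = 0.58 * 64.0 * 2.73 * 10.5
Qs = 1064.04 kN


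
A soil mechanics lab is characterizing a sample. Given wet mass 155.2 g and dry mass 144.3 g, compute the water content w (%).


Using w = (m_wet - m_dry) / m_dry * 100
m_wet - m_dry = 155.2 - 144.3 = 10.9 g
w = 10.9 / 144.3 * 100
w = 7.55 %


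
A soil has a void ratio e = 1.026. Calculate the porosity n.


Result: 0.5064

Derivation:
Using the relation n = e / (1 + e)
n = 1.026 / (1 + 1.026)
n = 1.026 / 2.026
n = 0.5064


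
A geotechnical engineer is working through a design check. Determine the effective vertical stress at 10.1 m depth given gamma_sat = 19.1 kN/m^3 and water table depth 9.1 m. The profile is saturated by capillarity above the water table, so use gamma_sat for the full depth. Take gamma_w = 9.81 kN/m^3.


Total stress = gamma_sat * depth
sigma = 19.1 * 10.1 = 192.91 kPa
Pore water pressure u = gamma_w * (depth - d_wt)
u = 9.81 * (10.1 - 9.1) = 9.81 kPa
Effective stress = sigma - u
sigma' = 192.91 - 9.81 = 183.1 kPa


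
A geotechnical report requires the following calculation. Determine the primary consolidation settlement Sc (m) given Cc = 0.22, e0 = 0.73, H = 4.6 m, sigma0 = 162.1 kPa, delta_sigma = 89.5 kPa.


Using Sc = Cc * H / (1 + e0) * log10((sigma0 + delta_sigma) / sigma0)
Stress ratio = (162.1 + 89.5) / 162.1 = 1.55213
log10(1.55213) = 0.190928
Cc * H / (1 + e0) = 0.22 * 4.6 / (1 + 0.73) = 0.584971
Sc = 0.584971 * 0.190928
Sc = 0.1117 m


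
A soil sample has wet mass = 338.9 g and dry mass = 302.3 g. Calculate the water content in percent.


Using w = (m_wet - m_dry) / m_dry * 100
m_wet - m_dry = 338.9 - 302.3 = 36.6 g
w = 36.6 / 302.3 * 100
w = 12.11 %


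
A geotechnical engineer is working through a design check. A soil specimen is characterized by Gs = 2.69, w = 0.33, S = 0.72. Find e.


Result: 1.2329

Derivation:
Using the relation e = Gs * w / S
e = 2.69 * 0.33 / 0.72
e = 1.2329


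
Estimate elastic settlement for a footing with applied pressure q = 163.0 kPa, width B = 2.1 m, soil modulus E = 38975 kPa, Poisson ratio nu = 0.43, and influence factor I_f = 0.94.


Using Se = q * B * (1 - nu^2) * I_f / E
1 - nu^2 = 1 - 0.43^2 = 0.8151
Se = 163.0 * 2.1 * 0.8151 * 0.94 / 38975
Se = 0.006729 m
Convert to mm: Se = 0.006729 * 1000 = 6.729 mm


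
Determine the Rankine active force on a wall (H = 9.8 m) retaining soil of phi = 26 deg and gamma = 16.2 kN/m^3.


Result: 303.75 kN/m

Derivation:
Compute active earth pressure coefficient:
Ka = tan^2(45 - phi/2) = tan^2(32.0) = 0.390462
Compute active force:
Pa = 0.5 * Ka * gamma * H^2
Pa = 0.5 * 0.390462 * 16.2 * 9.8^2
Pa = 303.75 kN/m


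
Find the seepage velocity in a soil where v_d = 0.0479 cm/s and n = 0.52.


Result: 0.09212 cm/s

Derivation:
Using v_s = v_d / n
v_s = 0.0479 / 0.52
v_s = 0.09212 cm/s


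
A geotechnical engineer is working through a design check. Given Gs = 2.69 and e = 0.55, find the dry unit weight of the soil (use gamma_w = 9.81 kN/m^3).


Using gamma_d = Gs * gamma_w / (1 + e)
gamma_d = 2.69 * 9.81 / (1 + 0.55)
gamma_d = 2.69 * 9.81 / 1.55
gamma_d = 17.025 kN/m^3


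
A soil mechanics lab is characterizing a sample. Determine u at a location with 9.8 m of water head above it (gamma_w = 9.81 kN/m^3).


Using u = gamma_w * h_w
u = 9.81 * 9.8
u = 96.14 kPa


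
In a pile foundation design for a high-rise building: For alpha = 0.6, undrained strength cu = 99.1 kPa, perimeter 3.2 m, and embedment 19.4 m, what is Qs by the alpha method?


Using Qs = alpha * cu * perimeter * L
Qs = 0.6 * 99.1 * 3.2 * 19.4
Qs = 3691.28 kN


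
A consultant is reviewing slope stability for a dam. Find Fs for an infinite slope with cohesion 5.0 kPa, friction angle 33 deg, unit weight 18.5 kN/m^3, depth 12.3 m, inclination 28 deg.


Result: 1.274

Derivation:
Using Fs = c / (gamma*H*sin(beta)*cos(beta)) + tan(phi)/tan(beta)
Cohesion contribution = 5.0 / (18.5*12.3*sin(28)*cos(28))
Cohesion contribution = 0.0530089
Friction contribution = tan(33)/tan(28) = 1.22136
Fs = 0.0530089 + 1.22136
Fs = 1.274


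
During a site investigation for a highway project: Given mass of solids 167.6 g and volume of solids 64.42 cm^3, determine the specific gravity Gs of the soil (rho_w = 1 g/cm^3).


Using Gs = m_s / (V_s * rho_w)
Since rho_w = 1 g/cm^3:
Gs = 167.6 / 64.42
Gs = 2.602


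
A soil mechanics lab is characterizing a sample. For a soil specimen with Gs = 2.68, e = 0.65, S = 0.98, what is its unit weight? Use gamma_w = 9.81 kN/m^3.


Using gamma = gamma_w * (Gs + S*e) / (1 + e)
Numerator: Gs + S*e = 2.68 + 0.98*0.65 = 3.317
Denominator: 1 + e = 1 + 0.65 = 1.65
gamma = 9.81 * 3.317 / 1.65
gamma = 19.721 kN/m^3


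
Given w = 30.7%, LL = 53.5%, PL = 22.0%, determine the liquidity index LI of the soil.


First compute the plasticity index:
PI = LL - PL = 53.5 - 22.0 = 31.5
Then compute the liquidity index:
LI = (w - PL) / PI
LI = (30.7 - 22.0) / 31.5
LI = 0.276


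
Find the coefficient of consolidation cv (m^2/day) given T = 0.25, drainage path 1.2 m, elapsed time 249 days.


Using cv = T * H_dr^2 / t
H_dr^2 = 1.2^2 = 1.44
cv = 0.25 * 1.44 / 249
cv = 0.00145 m^2/day


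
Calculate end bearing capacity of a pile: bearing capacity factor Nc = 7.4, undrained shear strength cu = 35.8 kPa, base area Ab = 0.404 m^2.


Result: 107.03 kN

Derivation:
Using Qb = Nc * cu * Ab
Qb = 7.4 * 35.8 * 0.404
Qb = 107.03 kN


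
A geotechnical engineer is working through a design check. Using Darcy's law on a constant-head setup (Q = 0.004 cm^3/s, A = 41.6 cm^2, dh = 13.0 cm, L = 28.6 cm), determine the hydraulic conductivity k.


Result: 0.000212 cm/s

Derivation:
Compute hydraulic gradient:
i = dh / L = 13.0 / 28.6 = 0.454545
Then apply Darcy's law:
k = Q / (A * i)
k = 0.004 / (41.6 * 0.454545)
k = 0.004 / 18.9091
k = 0.000212 cm/s


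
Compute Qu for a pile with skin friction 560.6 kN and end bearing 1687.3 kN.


Using Qu = Qf + Qb
Qu = 560.6 + 1687.3
Qu = 2247.9 kN


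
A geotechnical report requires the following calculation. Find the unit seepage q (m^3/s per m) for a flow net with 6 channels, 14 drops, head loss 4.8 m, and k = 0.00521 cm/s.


Convert k to m/s for unit consistency with H:
k = 0.00521 cm/s = 0.00521 / 100 m/s = 5.21e-05 m/s
Using q = k * H * Nf / Nd
Nf / Nd = 6 / 14 = 0.4286
q = 5.21e-05 * 4.8 * 0.4286
q = 0.0001072 m^3/s per m


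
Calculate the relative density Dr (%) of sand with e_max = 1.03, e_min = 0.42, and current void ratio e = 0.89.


Using Dr = (e_max - e) / (e_max - e_min) * 100
e_max - e = 1.03 - 0.89 = 0.14
e_max - e_min = 1.03 - 0.42 = 0.61
Dr = 0.14 / 0.61 * 100
Dr = 22.95 %


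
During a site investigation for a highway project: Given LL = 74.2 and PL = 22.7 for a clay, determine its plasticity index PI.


Result: 51.5

Derivation:
Using PI = LL - PL
PI = 74.2 - 22.7
PI = 51.5


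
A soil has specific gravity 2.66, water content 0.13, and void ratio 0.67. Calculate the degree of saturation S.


Using S = Gs * w / e
S = 2.66 * 0.13 / 0.67
S = 0.5161


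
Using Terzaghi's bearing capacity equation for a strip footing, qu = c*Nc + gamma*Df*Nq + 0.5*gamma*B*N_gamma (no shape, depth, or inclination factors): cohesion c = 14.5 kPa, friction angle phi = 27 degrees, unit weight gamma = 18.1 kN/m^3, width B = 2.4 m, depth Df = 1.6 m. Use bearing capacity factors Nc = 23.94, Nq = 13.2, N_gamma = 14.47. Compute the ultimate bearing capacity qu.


Compute qu = c*Nc + gamma*Df*Nq + 0.5*gamma*B*N_gamma
Term 1: 14.5 * 23.94 = 347.13
Term 2: 18.1 * 1.6 * 13.2 = 382.272
Term 3: 0.5 * 18.1 * 2.4 * 14.47 = 314.2884
qu = 347.13 + 382.272 + 314.2884
qu = 1043.69 kPa


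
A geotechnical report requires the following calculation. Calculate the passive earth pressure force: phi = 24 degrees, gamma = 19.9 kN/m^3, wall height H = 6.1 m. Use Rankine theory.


Compute passive earth pressure coefficient:
Kp = tan^2(45 + phi/2) = tan^2(57.0) = 2.371184
Compute passive force:
Pp = 0.5 * Kp * gamma * H^2
Pp = 0.5 * 2.371184 * 19.9 * 6.1^2
Pp = 877.91 kN/m


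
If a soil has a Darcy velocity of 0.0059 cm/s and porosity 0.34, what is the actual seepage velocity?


Result: 0.01735 cm/s

Derivation:
Using v_s = v_d / n
v_s = 0.0059 / 0.34
v_s = 0.01735 cm/s


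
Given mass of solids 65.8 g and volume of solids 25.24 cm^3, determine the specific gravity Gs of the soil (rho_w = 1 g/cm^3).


Result: 2.607

Derivation:
Using Gs = m_s / (V_s * rho_w)
Since rho_w = 1 g/cm^3:
Gs = 65.8 / 25.24
Gs = 2.607


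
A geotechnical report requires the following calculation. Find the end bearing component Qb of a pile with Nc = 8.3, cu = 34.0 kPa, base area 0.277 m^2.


Result: 78.17 kN

Derivation:
Using Qb = Nc * cu * Ab
Qb = 8.3 * 34.0 * 0.277
Qb = 78.17 kN


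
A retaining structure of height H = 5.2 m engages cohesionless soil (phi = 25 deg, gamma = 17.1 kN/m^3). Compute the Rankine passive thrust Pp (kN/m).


Compute passive earth pressure coefficient:
Kp = tan^2(45 + phi/2) = tan^2(57.5) = 2.463913
Compute passive force:
Pp = 0.5 * Kp * gamma * H^2
Pp = 0.5 * 2.463913 * 17.1 * 5.2^2
Pp = 569.64 kN/m


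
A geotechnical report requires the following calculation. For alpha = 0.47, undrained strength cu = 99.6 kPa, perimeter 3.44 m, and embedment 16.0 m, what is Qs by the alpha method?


Using Qs = alpha * cu * perimeter * L
Qs = 0.47 * 99.6 * 3.44 * 16.0
Qs = 2576.53 kN


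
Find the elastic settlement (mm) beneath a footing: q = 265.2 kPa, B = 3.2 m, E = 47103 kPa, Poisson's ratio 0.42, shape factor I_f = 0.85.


Using Se = q * B * (1 - nu^2) * I_f / E
1 - nu^2 = 1 - 0.42^2 = 0.8236
Se = 265.2 * 3.2 * 0.8236 * 0.85 / 47103
Se = 0.012613 m
Convert to mm: Se = 0.012613 * 1000 = 12.613 mm


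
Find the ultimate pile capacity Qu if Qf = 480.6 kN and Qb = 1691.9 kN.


Using Qu = Qf + Qb
Qu = 480.6 + 1691.9
Qu = 2172.5 kN


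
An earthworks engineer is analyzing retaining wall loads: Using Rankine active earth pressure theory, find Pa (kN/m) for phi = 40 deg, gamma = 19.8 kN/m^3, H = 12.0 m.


Compute active earth pressure coefficient:
Ka = tan^2(45 - phi/2) = tan^2(25.0) = 0.217443
Compute active force:
Pa = 0.5 * Ka * gamma * H^2
Pa = 0.5 * 0.217443 * 19.8 * 12.0^2
Pa = 309.99 kN/m


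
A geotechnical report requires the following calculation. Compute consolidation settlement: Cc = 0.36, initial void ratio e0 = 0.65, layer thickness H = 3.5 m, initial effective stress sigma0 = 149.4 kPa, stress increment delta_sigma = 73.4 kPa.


Using Sc = Cc * H / (1 + e0) * log10((sigma0 + delta_sigma) / sigma0)
Stress ratio = (149.4 + 73.4) / 149.4 = 1.4913
log10(1.4913) = 0.173565
Cc * H / (1 + e0) = 0.36 * 3.5 / (1 + 0.65) = 0.763636
Sc = 0.763636 * 0.173565
Sc = 0.1325 m


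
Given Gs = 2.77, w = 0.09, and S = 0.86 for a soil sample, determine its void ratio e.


Using the relation e = Gs * w / S
e = 2.77 * 0.09 / 0.86
e = 0.2899


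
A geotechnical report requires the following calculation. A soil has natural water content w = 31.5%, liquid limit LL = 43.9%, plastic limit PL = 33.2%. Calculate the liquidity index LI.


First compute the plasticity index:
PI = LL - PL = 43.9 - 33.2 = 10.7
Then compute the liquidity index:
LI = (w - PL) / PI
LI = (31.5 - 33.2) / 10.7
LI = -0.159
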